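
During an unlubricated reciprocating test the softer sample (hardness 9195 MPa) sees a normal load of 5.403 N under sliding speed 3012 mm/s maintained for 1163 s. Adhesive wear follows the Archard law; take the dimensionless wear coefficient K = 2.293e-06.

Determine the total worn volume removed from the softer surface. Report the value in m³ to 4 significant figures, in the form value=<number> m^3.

value=4.720e-12 m^3

All working math runs at exact precision, and intermediate values are printed rounded — rounded once at the end to 4 significant figures.
Convert: Sliding speed v = 3012 mm/s = 3.012 m/s. Distance covered L = v·t = 3.012 m/s × 1163 s = 3503 m.
Convert: Hardness H = 9195 MPa = 9.195e+09 Pa.
SI base units throughout: W = 5.403 N, H = 9.195e+09 Pa, K = 2.293e-06.
Apply Archard: V = K·W·L/H = 2.293e-06 · 5.403 · 3503 / 9.195e+09 = 4.720e-12 m³.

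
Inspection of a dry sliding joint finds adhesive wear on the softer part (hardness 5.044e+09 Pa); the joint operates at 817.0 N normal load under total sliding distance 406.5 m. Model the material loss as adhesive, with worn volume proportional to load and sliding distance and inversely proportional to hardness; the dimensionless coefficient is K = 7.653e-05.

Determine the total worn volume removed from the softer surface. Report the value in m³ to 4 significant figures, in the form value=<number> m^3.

value=5.039e-09 m^3

Each operation carries full precision — the intermediates are displayed rounded — rounded just once, at four significant figures.
Collected in SI base units: W = 817.0 N, H = 5.044e+09 Pa, K = 7.653e-05.
Volume removed: V = K·W·L/H = 7.653e-05 · 817.0 · 406.5 / 5.044e+09 = 5.039e-09 m³.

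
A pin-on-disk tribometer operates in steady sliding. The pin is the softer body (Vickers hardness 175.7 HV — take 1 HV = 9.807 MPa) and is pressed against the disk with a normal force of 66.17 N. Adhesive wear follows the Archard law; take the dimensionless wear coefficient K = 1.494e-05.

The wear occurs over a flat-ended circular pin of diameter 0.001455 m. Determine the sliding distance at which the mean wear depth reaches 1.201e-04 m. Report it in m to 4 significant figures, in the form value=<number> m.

value=348.1 m

All working math runs at full float precision, and intermediate values are displayed rounded; rounded just once, at 4 significant figures.
Hardness H = 175.7 HV × 9.807 MPa/HV = 1723 MPa = 1.723e+09 Pa.
Contact area A = π·d²/4 = π·(0.001455 m)²/4 = 1.663e-06 m².
As SI base values: W = 66.17 N, H = 1.723e+09 Pa, K = 1.494e-05.
Allowed volume V_lim = h_lim·A = 1.201e-04 · 1.663e-06 = 1.997e-10 m³.
Sliding life L = V_lim·H/(K·W) = 1.997e-10 · 1.723e+09 / (1.494e-05 · 66.17) = 348.1 m.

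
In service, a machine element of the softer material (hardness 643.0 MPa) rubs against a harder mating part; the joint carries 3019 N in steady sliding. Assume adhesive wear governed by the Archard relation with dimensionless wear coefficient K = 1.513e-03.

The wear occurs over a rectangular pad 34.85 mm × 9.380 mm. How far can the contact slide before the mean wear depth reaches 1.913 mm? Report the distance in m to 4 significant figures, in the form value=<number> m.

value=88.03 m

The computation holds full precision; the intermediates are printed rounded. Rounded once at the end, at 4 significant digits.
Hardness H = 643.0 MPa = 6.430e+08 Pa.
Pad sides 34.85 mm × 9.380 mm = 0.03485 m × 0.009380 m. Contact area A = 0.03485 m × 0.009380 m = 3.269e-04 m².
Depth limit h_lim = 1.913 mm = 0.001913 m.
In SI base units: W = 3019 N, H = 6.430e+08 Pa, K = 1.513e-03.
Permissible volume V_lim = h_lim·A = 0.001913 · 3.269e-04 = 6.253e-07 m³.
Sliding life L = V_lim·H/(K·W) = 6.253e-07 · 6.430e+08 / (1.513e-03 · 3019) = 88.03 m.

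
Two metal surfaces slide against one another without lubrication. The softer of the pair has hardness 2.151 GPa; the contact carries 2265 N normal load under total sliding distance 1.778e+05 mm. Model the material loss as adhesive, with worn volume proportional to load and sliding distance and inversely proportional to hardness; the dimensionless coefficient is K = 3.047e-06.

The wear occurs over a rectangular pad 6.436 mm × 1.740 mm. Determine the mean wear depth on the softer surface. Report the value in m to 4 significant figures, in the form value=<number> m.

value=5.094e-05 m

The algebra holds exact precision — printed values are rounded, and a lone final rounding, at four significant digits.
Total distance L = 1.778e+05 mm = 177.8 m.
Hardness H = 2.151 GPa = 2.151e+09 Pa.
Pad sides 6.436 mm × 1.740 mm = 0.006436 m × 0.001740 m. Contact area A = 0.006436 m × 0.001740 m = 1.120e-05 m².
In SI base units, W = 2265 N, H = 2.151e+09 Pa, K = 3.047e-06.
Archard relation: V = K·W·L/H = 3.047e-06 · 2265 · 177.8 / 2.151e+09 = 5.705e-10 m³.
Depth h = V/A = 5.705e-10 / 1.120e-05 = 5.094e-05 m.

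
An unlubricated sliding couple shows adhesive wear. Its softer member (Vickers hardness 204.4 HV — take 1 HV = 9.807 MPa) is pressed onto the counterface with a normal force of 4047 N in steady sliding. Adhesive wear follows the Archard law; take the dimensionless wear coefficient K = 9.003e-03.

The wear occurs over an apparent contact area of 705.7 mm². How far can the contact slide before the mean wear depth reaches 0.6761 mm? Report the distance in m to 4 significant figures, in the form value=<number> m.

value=26.25 m

The intermediates appear rounded — each operation keeps full precision; a single final rounding: four significant figures.
Hardness H = 204.4 HV × 9.807 MPa/HV = 2005 MPa = 2.005e+09 Pa.
Contact area A = 705.7 mm² = 7.057e-04 m².
Depth limit h_lim = 0.6761 mm = 6.761e-04 m.
In SI base units: W = 4047 N, H = 2.005e+09 Pa, K = 9.003e-03.
Allowed volume V_lim = h_lim·A = 6.761e-04 · 7.057e-04 = 4.771e-07 m³.
Sliding life L = V_lim·H/(K·W) = 4.771e-07 · 2.005e+09 / (9.003e-03 · 4047) = 26.25 m.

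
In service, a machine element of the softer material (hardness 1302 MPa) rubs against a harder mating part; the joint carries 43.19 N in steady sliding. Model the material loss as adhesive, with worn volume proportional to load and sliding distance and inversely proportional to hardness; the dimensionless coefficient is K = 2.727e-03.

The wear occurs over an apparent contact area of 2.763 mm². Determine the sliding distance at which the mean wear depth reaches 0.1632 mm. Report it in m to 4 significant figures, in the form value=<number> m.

Every step runs at exact precision; intermediates appear rounded, and a lone final rounding, at four significant digits.
Convert: Hardness H = 1302 MPa = 1.302e+09 Pa.
Convert: Contact area A = 2.763 mm² = 2.763e-06 m².
Convert: Depth limit h_lim = 0.1632 mm = 1.632e-04 m.
Collected in SI base units: W = 43.19 N, H = 1.302e+09 Pa, K = 2.727e-03.
At the depth limit, V_lim = h_lim·A = 1.632e-04 · 2.763e-06 = 4.509e-10 m³.
Sliding life L = V_lim·H/(K·W) = 4.509e-10 · 1.302e+09 / (2.727e-03 · 43.19) = 4.985 m.

value=4.985 m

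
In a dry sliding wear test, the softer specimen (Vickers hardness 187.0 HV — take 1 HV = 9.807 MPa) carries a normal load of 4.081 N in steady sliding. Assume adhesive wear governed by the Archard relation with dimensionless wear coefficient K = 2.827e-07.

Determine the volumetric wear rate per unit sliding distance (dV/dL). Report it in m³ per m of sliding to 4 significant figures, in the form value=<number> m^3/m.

value=6.291e-16 m^3/m

The computation runs at exact precision; intermediates are shown rounded — rounded once at the end, at 4 significant digits.
Hardness H = 187.0 HV × 9.807 MPa/HV = 1834 MPa = 1.834e+09 Pa.
Restated in SI base units: W = 4.081 N, H = 1.834e+09 Pa, K = 2.827e-07.
Wear rate dV/dL = K·W/H, so: 2.827e-07 · 4.081 / 1.834e+09 = 6.291e-16 m³/m.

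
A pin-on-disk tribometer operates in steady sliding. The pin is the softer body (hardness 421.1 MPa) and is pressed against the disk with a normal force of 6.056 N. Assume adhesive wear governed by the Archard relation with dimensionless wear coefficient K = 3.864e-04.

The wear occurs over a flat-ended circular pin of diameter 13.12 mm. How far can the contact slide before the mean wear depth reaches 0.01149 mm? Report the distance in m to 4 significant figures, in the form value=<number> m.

value=279.5 m

The intermediates appear rounded; all working math carries full float precision; a lone final rounding: 4 significant figures.
Convert: Hardness H = 421.1 MPa = 4.211e+08 Pa.
Convert: Pin diameter d = 13.12 mm = 0.01312 m. Contact area A = π·d²/4 = π·(0.01312 m)²/4 = 1.352e-04 m².
Convert: Depth limit h_lim = 0.01149 mm = 1.149e-05 m.
Working in SI base units: W = 6.056 N, H = 4.211e+08 Pa, K = 3.864e-04.
Permissible volume V_lim = h_lim·A = 1.149e-05 · 1.352e-04 = 1.553e-09 m³.
Inverting, life L = V_lim·H/(K·W) = 1.553e-09 · 4.211e+08 / (3.864e-04 · 6.056) = 279.5 m.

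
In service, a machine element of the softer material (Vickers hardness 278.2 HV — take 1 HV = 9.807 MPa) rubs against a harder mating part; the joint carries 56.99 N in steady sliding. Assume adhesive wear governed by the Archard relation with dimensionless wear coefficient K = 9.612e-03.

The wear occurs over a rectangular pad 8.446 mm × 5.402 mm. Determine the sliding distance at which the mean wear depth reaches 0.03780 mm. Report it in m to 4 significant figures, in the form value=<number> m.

value=8.590 m

Shown intermediates are rounded, and the algebra maintains full precision — a single final rounding to 4 significant digits.
Convert: Hardness H = 278.2 HV × 9.807 MPa/HV = 2728 MPa = 2.728e+09 Pa.
Convert: Pad sides 8.446 mm × 5.402 mm = 0.008446 m × 0.005402 m. Contact area A = 0.008446 m × 0.005402 m = 4.563e-05 m².
Convert: Depth limit h_lim = 0.03780 mm = 3.780e-05 m.
SI base units throughout: W = 56.99 N, H = 2.728e+09 Pa, K = 9.612e-03.
Allowed volume V_lim = h_lim·A = 3.780e-05 · 4.563e-05 = 1.725e-09 m³.
Sliding life L = V_lim·H/(K·W) = 1.725e-09 · 2.728e+09 / (9.612e-03 · 56.99) = 8.590 m.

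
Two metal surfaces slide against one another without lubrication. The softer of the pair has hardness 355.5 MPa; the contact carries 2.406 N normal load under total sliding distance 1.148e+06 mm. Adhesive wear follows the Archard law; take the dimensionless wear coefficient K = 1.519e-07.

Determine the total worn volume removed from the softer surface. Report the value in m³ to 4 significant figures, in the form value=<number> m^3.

value=1.180e-12 m^3

Shown intermediates are rounded — all working math keeps full precision, and one final rounding: 4 significant digits.
Distance covered L = 1.148e+06 mm = 1148 m.
Hardness H = 355.5 MPa = 3.555e+08 Pa.
SI base units throughout: W = 2.406 N, H = 3.555e+08 Pa, K = 1.519e-07.
The Archard volume V = K·W·L/H = 1.519e-07 · 2.406 · 1148 / 3.555e+08 = 1.180e-12 m³.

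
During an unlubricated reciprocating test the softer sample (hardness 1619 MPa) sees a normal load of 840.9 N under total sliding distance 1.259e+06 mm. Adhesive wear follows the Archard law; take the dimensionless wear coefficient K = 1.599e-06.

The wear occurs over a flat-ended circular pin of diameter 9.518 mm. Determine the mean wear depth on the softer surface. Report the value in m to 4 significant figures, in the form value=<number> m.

The computation holds exact precision, and intermediate values appear rounded. Rounded just once, at four significant figures.
Sliding distance L = 1.259e+06 mm = 1259 m.
Hardness H = 1619 MPa = 1.619e+09 Pa.
Pin diameter d = 9.518 mm = 0.009518 m. Contact area A = π·d²/4 = π·(0.009518 m)²/4 = 7.115e-05 m².
As SI base values: W = 840.9 N, H = 1.619e+09 Pa, K = 1.599e-06.
Wear volume V = K·W·L/H = 1.599e-06 · 840.9 · 1259 / 1.619e+09 = 1.046e-09 m³.
Depth of wear h = V/A = 1.046e-09 / 7.115e-05 = 1.470e-05 m.

value=1.470e-05 m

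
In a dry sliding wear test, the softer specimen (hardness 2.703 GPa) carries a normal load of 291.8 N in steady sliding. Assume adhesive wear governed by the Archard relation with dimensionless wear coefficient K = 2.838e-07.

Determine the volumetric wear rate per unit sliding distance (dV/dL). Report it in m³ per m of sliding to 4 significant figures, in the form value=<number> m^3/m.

The intermediates appear rounded, and all working math keeps exact precision, and a lone final rounding to 4 significant figures.
Convert: Hardness H = 2.703 GPa = 2.703e+09 Pa.
Expressed in SI base units: W = 291.8 N, H = 2.703e+09 Pa, K = 2.838e-07.
Volumetric rate dV/dL = K·W/H (no L dependence): 2.838e-07 · 291.8 / 2.703e+09 = 3.064e-14 m³/m.

value=3.064e-14 m^3/m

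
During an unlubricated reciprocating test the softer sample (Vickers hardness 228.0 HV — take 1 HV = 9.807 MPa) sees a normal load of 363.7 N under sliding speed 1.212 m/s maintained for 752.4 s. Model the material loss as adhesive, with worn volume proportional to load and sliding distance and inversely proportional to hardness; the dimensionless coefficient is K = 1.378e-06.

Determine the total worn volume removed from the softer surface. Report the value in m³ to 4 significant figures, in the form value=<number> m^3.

Intermediates are printed rounded. All working math carries exact precision, and a single final rounding, at four significant digits.
Convert: The distance L = v·t = 1.212 m/s × 752.4 s = 911.9 m.
Convert: Hardness H = 228.0 HV × 9.807 MPa/HV = 2236 MPa = 2.236e+09 Pa.
As SI base values: W = 363.7 N, H = 2.236e+09 Pa, K = 1.378e-06.
Archard volume V = K·W·L/H = 1.378e-06 · 363.7 · 911.9 / 2.236e+09 = 2.044e-10 m³.

value=2.044e-10 m^3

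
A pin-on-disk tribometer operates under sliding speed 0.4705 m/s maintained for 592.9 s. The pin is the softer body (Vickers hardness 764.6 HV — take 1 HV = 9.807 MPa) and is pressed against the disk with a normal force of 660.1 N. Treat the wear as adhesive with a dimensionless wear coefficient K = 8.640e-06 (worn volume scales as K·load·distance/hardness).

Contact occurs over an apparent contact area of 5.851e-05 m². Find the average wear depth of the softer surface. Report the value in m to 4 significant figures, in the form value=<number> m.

value=3.626e-06 m

Intermediate values are printed rounded, and all arithmetic keeps full float precision, and a single final rounding, at four significant figures.
Convert: Distance L = v·t = 0.4705 m/s × 592.9 s = 279.0 m.
Convert: Hardness H = 764.6 HV × 9.807 MPa/HV = 7498 MPa = 7.498e+09 Pa.
SI base units throughout: W = 660.1 N, H = 7.498e+09 Pa, K = 8.640e-06.
Volume removed: V = K·W·L/H = 8.640e-06 · 660.1 · 279.0 / 7.498e+09 = 2.122e-10 m³.
Wear depth h = V/A = 2.122e-10 / 5.851e-05 = 3.626e-06 m.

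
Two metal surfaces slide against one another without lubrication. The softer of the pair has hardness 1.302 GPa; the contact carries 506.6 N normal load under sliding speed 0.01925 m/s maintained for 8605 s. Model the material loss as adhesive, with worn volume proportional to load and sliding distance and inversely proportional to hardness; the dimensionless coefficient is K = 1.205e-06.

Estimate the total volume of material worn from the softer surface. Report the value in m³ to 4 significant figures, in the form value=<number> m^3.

value=7.766e-11 m^3

Intermediate values are displayed rounded, and each operation holds full precision, and a single final rounding to four significant figures.
Distance covered L = v·t = 0.01925 m/s × 8605 s = 165.6 m.
Hardness H = 1.302 GPa = 1.302e+09 Pa.
Working in SI base units: W = 506.6 N, H = 1.302e+09 Pa, K = 1.205e-06.
By Archard's law, V = K·W·L/H = 1.205e-06 · 506.6 · 165.6 / 1.302e+09 = 7.766e-11 m³.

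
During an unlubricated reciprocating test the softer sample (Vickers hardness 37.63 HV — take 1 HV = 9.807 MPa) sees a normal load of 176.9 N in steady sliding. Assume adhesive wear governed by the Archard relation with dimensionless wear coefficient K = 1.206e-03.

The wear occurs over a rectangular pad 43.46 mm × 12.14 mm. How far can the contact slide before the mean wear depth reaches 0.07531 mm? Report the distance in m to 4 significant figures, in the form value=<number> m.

value=68.73 m

The intermediates appear rounded — each operation keeps exact precision — a lone final rounding: 4 significant digits.
Convert: Hardness H = 37.63 HV × 9.807 MPa/HV = 369.0 MPa = 3.690e+08 Pa.
Convert: Pad sides 43.46 mm × 12.14 mm = 0.04346 m × 0.01214 m. Contact area A = 0.04346 m × 0.01214 m = 5.276e-04 m².
Convert: Depth limit h_lim = 0.07531 mm = 7.531e-05 m.
As SI base values: W = 176.9 N, H = 3.690e+08 Pa, K = 1.206e-03.
At the depth limit, V_lim = h_lim·A = 7.531e-05 · 5.276e-04 = 3.973e-08 m³.
Life L = V_lim·H/(K·W) = 3.973e-08 · 3.690e+08 / (1.206e-03 · 176.9) = 68.73 m.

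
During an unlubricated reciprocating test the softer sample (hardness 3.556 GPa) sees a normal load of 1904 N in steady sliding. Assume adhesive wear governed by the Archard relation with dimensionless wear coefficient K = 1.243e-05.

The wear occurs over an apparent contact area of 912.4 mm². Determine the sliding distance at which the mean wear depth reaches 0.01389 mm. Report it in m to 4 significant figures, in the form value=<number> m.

value=1904 m

All arithmetic carries full precision; intermediate values are printed rounded; rounded once at the end to 4 significant digits.
Hardness H = 3.556 GPa = 3.556e+09 Pa.
Contact area A = 912.4 mm² = 9.124e-04 m².
Depth limit h_lim = 0.01389 mm = 1.389e-05 m.
Working in SI base units: W = 1904 N, H = 3.556e+09 Pa, K = 1.243e-05.
Limit volume V_lim = h_lim·A = 1.389e-05 · 9.124e-04 = 1.267e-08 m³.
Life L = V_lim·H/(K·W) = 1.267e-08 · 3.556e+09 / (1.243e-05 · 1904) = 1904 m.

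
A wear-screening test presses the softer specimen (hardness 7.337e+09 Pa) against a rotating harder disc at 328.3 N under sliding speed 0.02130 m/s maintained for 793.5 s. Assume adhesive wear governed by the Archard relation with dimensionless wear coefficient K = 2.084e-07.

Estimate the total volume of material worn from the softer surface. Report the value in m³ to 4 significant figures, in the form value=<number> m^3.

All working math runs at exact precision — intermediate values are displayed rounded; one final rounding, at four significant digits.
Distance L = v·t = 0.02130 m/s × 793.5 s = 16.90 m.
Restated in SI base units: W = 328.3 N, H = 7.337e+09 Pa, K = 2.084e-07.
By Archard's law, V = K·W·L/H = 2.084e-07 · 328.3 · 16.90 / 7.337e+09 = 1.576e-13 m³.

value=1.576e-13 m^3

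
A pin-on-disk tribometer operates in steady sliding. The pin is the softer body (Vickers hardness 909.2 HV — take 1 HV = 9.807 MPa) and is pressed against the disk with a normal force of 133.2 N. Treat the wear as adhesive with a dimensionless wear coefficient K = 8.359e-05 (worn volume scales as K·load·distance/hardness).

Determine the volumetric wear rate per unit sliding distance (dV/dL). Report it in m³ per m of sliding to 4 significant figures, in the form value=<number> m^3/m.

value=1.249e-12 m^3/m

Intermediate values are printed rounded; all arithmetic keeps exact precision; rounded just once, at 4 significant digits.
Convert: Hardness H = 909.2 HV × 9.807 MPa/HV = 8917 MPa = 8.917e+09 Pa.
Working in SI base units: W = 133.2 N, H = 8.917e+09 Pa, K = 8.359e-05.
Sliding wear rate dV/dL = K·W/H, per unit distance: 8.359e-05 · 133.2 / 8.917e+09 = 1.249e-12 m³/m.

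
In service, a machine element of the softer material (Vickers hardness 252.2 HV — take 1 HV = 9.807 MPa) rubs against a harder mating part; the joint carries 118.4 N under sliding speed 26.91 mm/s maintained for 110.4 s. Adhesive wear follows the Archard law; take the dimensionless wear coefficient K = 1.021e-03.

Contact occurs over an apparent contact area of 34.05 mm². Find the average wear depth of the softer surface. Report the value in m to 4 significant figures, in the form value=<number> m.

value=4.264e-06 m

Printed values are rounded. All working math maintains full precision. Rounded once at the end to 4 significant digits.
Convert: Sliding speed v = 26.91 mm/s = 0.02691 m/s. Sliding distance L = v·t = 0.02691 m/s × 110.4 s = 2.971 m.
Convert: Hardness H = 252.2 HV × 9.807 MPa/HV = 2473 MPa = 2.473e+09 Pa.
Convert: Contact area A = 34.05 mm² = 3.405e-05 m².
As SI base values: W = 118.4 N, H = 2.473e+09 Pa, K = 1.021e-03.
By Archard's law, V = K·W·L/H = 1.021e-03 · 118.4 · 2.971 / 2.473e+09 = 1.452e-10 m³.
Mean wear depth h = V/A = 1.452e-10 / 3.405e-05 = 4.264e-06 m.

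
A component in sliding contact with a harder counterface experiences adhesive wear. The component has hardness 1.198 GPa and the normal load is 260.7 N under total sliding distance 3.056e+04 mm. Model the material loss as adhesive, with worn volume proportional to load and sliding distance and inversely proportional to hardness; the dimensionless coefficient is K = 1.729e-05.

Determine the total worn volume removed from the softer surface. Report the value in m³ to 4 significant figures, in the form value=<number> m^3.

value=1.150e-10 m^3

Intermediate values are shown rounded, and all arithmetic holds exact precision — one last rounding: four significant digits.
Convert: Distance L = 3.056e+04 mm = 30.56 m.
Convert: Hardness H = 1.198 GPa = 1.198e+09 Pa.
In SI base units, W = 260.7 N, H = 1.198e+09 Pa, K = 1.729e-05.
Archard relation: V = K·W·L/H = 1.729e-05 · 260.7 · 30.56 / 1.198e+09 = 1.150e-10 m³.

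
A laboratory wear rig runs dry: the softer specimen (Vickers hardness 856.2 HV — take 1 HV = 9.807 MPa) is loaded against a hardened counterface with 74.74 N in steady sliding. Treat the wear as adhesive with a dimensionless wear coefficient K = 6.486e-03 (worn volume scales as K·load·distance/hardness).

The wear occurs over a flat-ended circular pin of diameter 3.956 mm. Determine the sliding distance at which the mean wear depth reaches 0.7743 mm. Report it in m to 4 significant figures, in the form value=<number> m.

value=164.9 m

The intermediates are printed rounded. Every step holds full float precision. Rounded just once: 4 significant digits.
Convert: Hardness H = 856.2 HV × 9.807 MPa/HV = 8397 MPa = 8.397e+09 Pa.
Convert: Pin diameter d = 3.956 mm = 0.003956 m. Contact area A = π·d²/4 = π·(0.003956 m)²/4 = 1.229e-05 m².
Convert: Depth limit h_lim = 0.7743 mm = 7.743e-04 m.
Restated in SI base units: W = 74.74 N, H = 8.397e+09 Pa, K = 6.486e-03.
Limit volume V_lim = h_lim·A = 7.743e-04 · 1.229e-05 = 9.517e-09 m³.
Inverting, life L = V_lim·H/(K·W) = 9.517e-09 · 8.397e+09 / (6.486e-03 · 74.74) = 164.9 m.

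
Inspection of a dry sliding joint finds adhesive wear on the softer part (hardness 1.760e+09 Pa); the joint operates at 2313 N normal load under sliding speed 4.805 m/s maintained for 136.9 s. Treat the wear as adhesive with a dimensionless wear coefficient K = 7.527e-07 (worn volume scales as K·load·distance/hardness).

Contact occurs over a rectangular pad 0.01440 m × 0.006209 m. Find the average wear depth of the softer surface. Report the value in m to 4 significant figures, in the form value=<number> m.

Each operation keeps full precision. The intermediates are shown rounded — rounded once at the end: four significant figures.
Convert: The distance L = v·t = 4.805 m/s × 136.9 s = 657.8 m.
Convert: Contact area A = 0.01440 m × 0.006209 m = 8.941e-05 m².
Collected in SI base units: W = 2313 N, H = 1.760e+09 Pa, K = 7.527e-07.
By Archard's law, V = K·W·L/H = 7.527e-07 · 2313 · 657.8 / 1.760e+09 = 6.507e-10 m³.
Wear depth h = V/A = 6.507e-10 / 8.941e-05 = 7.278e-06 m.

value=7.278e-06 m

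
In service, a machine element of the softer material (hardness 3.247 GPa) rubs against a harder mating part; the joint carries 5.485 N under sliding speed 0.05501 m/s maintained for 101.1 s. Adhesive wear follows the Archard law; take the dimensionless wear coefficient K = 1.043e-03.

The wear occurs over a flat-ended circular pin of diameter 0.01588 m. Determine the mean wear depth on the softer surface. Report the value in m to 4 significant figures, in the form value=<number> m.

value=4.947e-08 m

The computation maintains full float precision — intermediate values appear rounded, and one last rounding, at 4 significant figures.
Convert: Sliding distance L = v·t = 0.05501 m/s × 101.1 s = 5.562 m.
Convert: Hardness H = 3.247 GPa = 3.247e+09 Pa.
Convert: Contact area A = π·d²/4 = π·(0.01588 m)²/4 = 1.981e-04 m².
Expressed in SI base units: W = 5.485 N, H = 3.247e+09 Pa, K = 1.043e-03.
Worn volume V = K·W·L/H = 1.043e-03 · 5.485 · 5.562 / 3.247e+09 = 9.799e-12 m³.
Depth h = V/A = 9.799e-12 / 1.981e-04 = 4.947e-08 m.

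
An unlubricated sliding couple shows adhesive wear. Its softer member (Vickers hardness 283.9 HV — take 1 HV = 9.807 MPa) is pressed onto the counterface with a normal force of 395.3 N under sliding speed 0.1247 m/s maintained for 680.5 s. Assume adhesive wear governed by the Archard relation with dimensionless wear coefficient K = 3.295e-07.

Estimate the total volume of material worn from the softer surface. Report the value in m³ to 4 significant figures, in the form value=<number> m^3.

value=3.970e-12 m^3

The computation holds exact precision. Shown intermediates are rounded; rounded just once to 4 significant digits.
Distance covered L = v·t = 0.1247 m/s × 680.5 s = 84.86 m.
Hardness H = 283.9 HV × 9.807 MPa/HV = 2784 MPa = 2.784e+09 Pa.
SI base units throughout: W = 395.3 N, H = 2.784e+09 Pa, K = 3.295e-07.
The Archard volume V = K·W·L/H = 3.295e-07 · 395.3 · 84.86 / 2.784e+09 = 3.970e-12 m³.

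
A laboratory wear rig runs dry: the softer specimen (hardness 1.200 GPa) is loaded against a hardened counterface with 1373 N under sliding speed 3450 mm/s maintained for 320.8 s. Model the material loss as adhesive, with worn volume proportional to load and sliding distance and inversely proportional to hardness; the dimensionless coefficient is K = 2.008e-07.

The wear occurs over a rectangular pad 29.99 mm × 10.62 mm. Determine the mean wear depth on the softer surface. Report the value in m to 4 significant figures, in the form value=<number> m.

value=7.984e-07 m

Each operation keeps full precision; intermediates are displayed rounded, and a single final rounding: four significant digits.
Convert: Sliding speed v = 3450 mm/s = 3.450 m/s. Total distance L = v·t = 3.450 m/s × 320.8 s = 1107 m.
Convert: Hardness H = 1.200 GPa = 1.200e+09 Pa.
Convert: Pad sides 29.99 mm × 10.62 mm = 0.02999 m × 0.01062 m. Contact area A = 0.02999 m × 0.01062 m = 3.185e-04 m².
Collected in SI base units: W = 1373 N, H = 1.200e+09 Pa, K = 2.008e-07.
Archard relation: V = K·W·L/H = 2.008e-07 · 1373 · 1107 / 1.200e+09 = 2.543e-10 m³.
Depth h = V/A = 2.543e-10 / 3.185e-04 = 7.984e-07 m.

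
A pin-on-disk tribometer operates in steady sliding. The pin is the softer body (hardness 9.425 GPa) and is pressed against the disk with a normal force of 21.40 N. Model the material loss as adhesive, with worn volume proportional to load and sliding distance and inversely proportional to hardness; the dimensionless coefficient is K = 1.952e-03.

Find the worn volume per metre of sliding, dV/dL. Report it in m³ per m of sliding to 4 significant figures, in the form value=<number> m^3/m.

The intermediates are displayed rounded; all arithmetic maintains exact precision; a lone final rounding: 4 significant digits.
Convert: Hardness H = 9.425 GPa = 9.425e+09 Pa.
SI base units throughout: W = 21.40 N, H = 9.425e+09 Pa, K = 1.952e-03.
Rate of wear dV/dL = K·W/H — distance-free: 1.952e-03 · 21.40 / 9.425e+09 = 4.432e-12 m³/m.

value=4.432e-12 m^3/m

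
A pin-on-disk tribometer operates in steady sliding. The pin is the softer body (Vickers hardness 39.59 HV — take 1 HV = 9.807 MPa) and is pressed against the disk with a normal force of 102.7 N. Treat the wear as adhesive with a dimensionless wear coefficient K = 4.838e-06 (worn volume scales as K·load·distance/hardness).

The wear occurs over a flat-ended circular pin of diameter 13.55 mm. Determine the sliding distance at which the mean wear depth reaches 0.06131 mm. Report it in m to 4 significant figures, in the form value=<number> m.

value=6909 m

The intermediates are shown rounded. The computation carries full float precision. Rounded just once, at four significant digits.
Convert: Hardness H = 39.59 HV × 9.807 MPa/HV = 388.3 MPa = 3.883e+08 Pa.
Convert: Pin diameter d = 13.55 mm = 0.01355 m. Contact area A = π·d²/4 = π·(0.01355 m)²/4 = 1.442e-04 m².
Convert: Depth limit h_lim = 0.06131 mm = 6.131e-05 m.
SI base units throughout: W = 102.7 N, H = 3.883e+08 Pa, K = 4.838e-06.
Volume at the limit: V_lim = h_lim·A = 6.131e-05 · 1.442e-04 = 8.841e-09 m³.
Inverting, life L = V_lim·H/(K·W) = 8.841e-09 · 3.883e+08 / (4.838e-06 · 102.7) = 6909 m.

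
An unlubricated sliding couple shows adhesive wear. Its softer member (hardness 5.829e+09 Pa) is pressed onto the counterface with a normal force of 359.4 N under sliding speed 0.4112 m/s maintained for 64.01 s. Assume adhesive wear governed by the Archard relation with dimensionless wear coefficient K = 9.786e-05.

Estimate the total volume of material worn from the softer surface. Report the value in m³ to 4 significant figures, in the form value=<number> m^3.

value=1.588e-10 m^3

Intermediate values are shown rounded — all arithmetic maintains full precision. Rounded once at the end to 4 significant digits.
Total distance L = v·t = 0.4112 m/s × 64.01 s = 26.32 m.
In SI base units: W = 359.4 N, H = 5.829e+09 Pa, K = 9.786e-05.
Wear volume V = K·W·L/H = 9.786e-05 · 359.4 · 26.32 / 5.829e+09 = 1.588e-10 m³.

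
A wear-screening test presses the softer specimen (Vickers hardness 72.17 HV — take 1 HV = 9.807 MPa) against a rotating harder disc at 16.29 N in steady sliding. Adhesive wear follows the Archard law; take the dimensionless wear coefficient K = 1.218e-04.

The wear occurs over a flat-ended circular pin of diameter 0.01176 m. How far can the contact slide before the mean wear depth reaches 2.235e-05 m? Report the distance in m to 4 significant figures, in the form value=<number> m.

Every step maintains full precision, and intermediates are printed rounded. Rounded once at the end, at four significant figures.
Hardness H = 72.17 HV × 9.807 MPa/HV = 707.8 MPa = 7.078e+08 Pa.
Contact area A = π·d²/4 = π·(0.01176 m)²/4 = 1.086e-04 m².
Restated in SI base units: W = 16.29 N, H = 7.078e+08 Pa, K = 1.218e-04.
Allowed volume V_lim = h_lim·A = 2.235e-05 · 1.086e-04 = 2.428e-09 m³.
Sliding life L = V_lim·H/(K·W) = 2.428e-09 · 7.078e+08 / (1.218e-04 · 16.29) = 866.0 m.

value=866.0 m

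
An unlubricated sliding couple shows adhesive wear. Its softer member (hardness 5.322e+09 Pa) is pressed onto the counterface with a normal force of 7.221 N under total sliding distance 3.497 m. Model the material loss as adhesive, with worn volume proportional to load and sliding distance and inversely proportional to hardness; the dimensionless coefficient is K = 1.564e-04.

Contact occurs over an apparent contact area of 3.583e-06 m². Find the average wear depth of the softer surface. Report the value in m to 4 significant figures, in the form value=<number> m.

value=2.071e-07 m

The intermediates are shown rounded — all working math maintains full precision — a single final rounding to four significant figures.
Collected in SI base units: W = 7.221 N, H = 5.322e+09 Pa, K = 1.564e-04.
Volume removed: V = K·W·L/H = 1.564e-04 · 7.221 · 3.497 / 5.322e+09 = 7.421e-13 m³.
Mean depth h = V/A = 7.421e-13 / 3.583e-06 = 2.071e-07 m.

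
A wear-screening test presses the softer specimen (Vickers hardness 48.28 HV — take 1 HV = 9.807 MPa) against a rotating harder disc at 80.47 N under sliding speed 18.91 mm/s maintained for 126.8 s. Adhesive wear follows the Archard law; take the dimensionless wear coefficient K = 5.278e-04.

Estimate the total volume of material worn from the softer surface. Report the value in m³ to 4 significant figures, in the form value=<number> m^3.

value=2.151e-10 m^3

Displayed values are rounded — the computation holds exact precision; one last rounding: 4 significant figures.
Convert: Sliding speed v = 18.91 mm/s = 0.01891 m/s. The distance L = v·t = 0.01891 m/s × 126.8 s = 2.398 m.
Convert: Hardness H = 48.28 HV × 9.807 MPa/HV = 473.5 MPa = 4.735e+08 Pa.
Collected in SI base units: W = 80.47 N, H = 4.735e+08 Pa, K = 5.278e-04.
The Archard volume V = K·W·L/H = 5.278e-04 · 80.47 · 2.398 / 4.735e+08 = 2.151e-10 m³.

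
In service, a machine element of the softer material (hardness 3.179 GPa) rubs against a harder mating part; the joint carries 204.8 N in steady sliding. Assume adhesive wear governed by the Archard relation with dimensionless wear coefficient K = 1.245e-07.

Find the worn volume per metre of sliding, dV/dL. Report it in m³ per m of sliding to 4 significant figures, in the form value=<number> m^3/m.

Intermediate values appear rounded — all working math carries full float precision — rounded once at the end: four significant figures.
Convert: Hardness H = 3.179 GPa = 3.179e+09 Pa.
Collected in SI base units: W = 204.8 N, H = 3.179e+09 Pa, K = 1.245e-07.
Sliding wear rate dV/dL = K·W/H: 1.245e-07 · 204.8 / 3.179e+09 = 8.021e-15 m³/m.

value=8.021e-15 m^3/m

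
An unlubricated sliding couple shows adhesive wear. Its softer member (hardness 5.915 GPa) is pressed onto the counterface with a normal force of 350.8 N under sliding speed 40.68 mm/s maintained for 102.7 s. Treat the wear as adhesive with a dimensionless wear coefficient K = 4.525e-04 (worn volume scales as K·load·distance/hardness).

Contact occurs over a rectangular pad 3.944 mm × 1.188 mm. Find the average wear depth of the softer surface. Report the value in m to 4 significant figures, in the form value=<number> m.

Intermediate values are displayed rounded, and the computation holds exact precision — one last rounding, at 4 significant digits.
Sliding speed v = 40.68 mm/s = 0.04068 m/s. Path length L = v·t = 0.04068 m/s × 102.7 s = 4.178 m.
Hardness H = 5.915 GPa = 5.915e+09 Pa.
Pad sides 3.944 mm × 1.188 mm = 0.003944 m × 0.001188 m. Contact area A = 0.003944 m × 0.001188 m = 4.685e-06 m².
Restated in SI base units: W = 350.8 N, H = 5.915e+09 Pa, K = 4.525e-04.
Apply Archard: V = K·W·L/H = 4.525e-04 · 350.8 · 4.178 / 5.915e+09 = 1.121e-10 m³.
Mean wear depth h = V/A = 1.121e-10 / 4.685e-06 = 2.393e-05 m.

value=2.393e-05 m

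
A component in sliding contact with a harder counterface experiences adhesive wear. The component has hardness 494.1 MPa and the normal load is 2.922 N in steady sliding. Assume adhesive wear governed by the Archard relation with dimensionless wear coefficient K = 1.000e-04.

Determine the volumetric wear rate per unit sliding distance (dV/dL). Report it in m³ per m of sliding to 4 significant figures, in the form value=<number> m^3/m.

value=5.914e-13 m^3/m

Intermediate values are displayed rounded, and every step holds exact precision — rounded once at the end to four significant digits.
Hardness H = 494.1 MPa = 4.941e+08 Pa.
In SI base units, W = 2.922 N, H = 4.941e+08 Pa, K = 1.000e-04.
Sliding wear rate dV/dL = K·W/H — distance-free: 1.000e-04 · 2.922 / 4.941e+08 = 5.914e-13 m³/m.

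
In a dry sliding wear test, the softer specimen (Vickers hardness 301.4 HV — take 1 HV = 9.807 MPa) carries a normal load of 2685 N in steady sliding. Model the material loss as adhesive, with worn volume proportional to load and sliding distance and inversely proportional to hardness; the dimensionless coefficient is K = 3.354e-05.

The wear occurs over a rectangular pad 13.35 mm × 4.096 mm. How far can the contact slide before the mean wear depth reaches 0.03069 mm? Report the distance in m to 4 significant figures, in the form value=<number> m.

value=55.08 m

Intermediates are displayed rounded. The algebra holds full float precision. Rounded just once to 4 significant digits.
Convert: Hardness H = 301.4 HV × 9.807 MPa/HV = 2956 MPa = 2.956e+09 Pa.
Convert: Pad sides 13.35 mm × 4.096 mm = 0.01335 m × 0.004096 m. Contact area A = 0.01335 m × 0.004096 m = 5.468e-05 m².
Convert: Depth limit h_lim = 0.03069 mm = 3.069e-05 m.
As SI base values: W = 2685 N, H = 2.956e+09 Pa, K = 3.354e-05.
Limit volume V_lim = h_lim·A = 3.069e-05 · 5.468e-05 = 1.678e-09 m³.
Sliding life L = V_lim·H/(K·W) = 1.678e-09 · 2.956e+09 / (3.354e-05 · 2685) = 55.08 m.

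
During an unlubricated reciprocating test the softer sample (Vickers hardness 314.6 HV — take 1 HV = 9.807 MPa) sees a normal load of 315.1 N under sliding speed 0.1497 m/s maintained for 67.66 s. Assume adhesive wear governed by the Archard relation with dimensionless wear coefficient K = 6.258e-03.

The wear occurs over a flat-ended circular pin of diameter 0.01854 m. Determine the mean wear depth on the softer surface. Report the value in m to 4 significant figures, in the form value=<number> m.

Intermediates are shown rounded, and every step runs at exact precision; a lone final rounding: four significant figures.
Path length L = v·t = 0.1497 m/s × 67.66 s = 10.13 m.
Hardness H = 314.6 HV × 9.807 MPa/HV = 3085 MPa = 3.085e+09 Pa.
Contact area A = π·d²/4 = π·(0.01854 m)²/4 = 2.700e-04 m².
As SI base values: W = 315.1 N, H = 3.085e+09 Pa, K = 6.258e-03.
The Archard volume V = K·W·L/H = 6.258e-03 · 315.1 · 10.13 / 3.085e+09 = 6.474e-09 m³.
Wear depth h = V/A = 6.474e-09 / 2.700e-04 = 2.398e-05 m.

value=2.398e-05 m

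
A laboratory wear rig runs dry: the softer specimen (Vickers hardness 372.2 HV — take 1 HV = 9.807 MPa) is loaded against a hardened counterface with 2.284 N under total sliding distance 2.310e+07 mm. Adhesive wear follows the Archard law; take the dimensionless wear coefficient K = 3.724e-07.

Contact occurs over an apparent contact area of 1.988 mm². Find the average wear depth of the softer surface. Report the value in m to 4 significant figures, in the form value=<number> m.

value=2.708e-06 m

The intermediates are displayed rounded, and all arithmetic maintains full float precision. Rounded once at the end: four significant digits.
Convert: Distance covered L = 2.310e+07 mm = 2.310e+04 m.
Convert: Hardness H = 372.2 HV × 9.807 MPa/HV = 3650 MPa = 3.650e+09 Pa.
Convert: Contact area A = 1.988 mm² = 1.988e-06 m².
In SI base units, W = 2.284 N, H = 3.650e+09 Pa, K = 3.724e-07.
Archard relation: V = K·W·L/H = 3.724e-07 · 2.284 · 2.310e+04 / 3.650e+09 = 5.383e-12 m³.
Depth of wear h = V/A = 5.383e-12 / 1.988e-06 = 2.708e-06 m.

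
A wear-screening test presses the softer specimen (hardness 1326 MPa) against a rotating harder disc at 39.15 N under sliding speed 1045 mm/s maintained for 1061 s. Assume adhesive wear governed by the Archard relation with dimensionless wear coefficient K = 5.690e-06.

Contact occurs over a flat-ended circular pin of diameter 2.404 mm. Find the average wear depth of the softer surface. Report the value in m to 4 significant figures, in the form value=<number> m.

value=4.104e-05 m

The computation maintains exact precision. Intermediate values appear rounded, and a lone final rounding to 4 significant digits.
Convert: Sliding speed v = 1045 mm/s = 1.045 m/s. Distance covered L = v·t = 1.045 m/s × 1061 s = 1109 m.
Convert: Hardness H = 1326 MPa = 1.326e+09 Pa.
Convert: Pin diameter d = 2.404 mm = 0.002404 m. Contact area A = π·d²/4 = π·(0.002404 m)²/4 = 4.539e-06 m².
In SI base units, W = 39.15 N, H = 1.326e+09 Pa, K = 5.690e-06.
By Archard's law, V = K·W·L/H = 5.690e-06 · 39.15 · 1109 / 1.326e+09 = 1.863e-10 m³.
Depth h = V/A = 1.863e-10 / 4.539e-06 = 4.104e-05 m.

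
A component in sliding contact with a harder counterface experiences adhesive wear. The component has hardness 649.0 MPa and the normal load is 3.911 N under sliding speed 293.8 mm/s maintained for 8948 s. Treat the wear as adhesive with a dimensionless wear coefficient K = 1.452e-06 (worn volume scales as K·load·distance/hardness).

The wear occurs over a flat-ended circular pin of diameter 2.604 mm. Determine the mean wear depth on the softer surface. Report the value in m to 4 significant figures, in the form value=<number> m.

value=4.319e-06 m

Quoted intermediates are rounded, and all working math maintains full float precision; one final rounding: four significant digits.
Sliding speed v = 293.8 mm/s = 0.2938 m/s. Path length L = v·t = 0.2938 m/s × 8948 s = 2629 m.
Hardness H = 649.0 MPa = 6.490e+08 Pa.
Pin diameter d = 2.604 mm = 0.002604 m. Contact area A = π·d²/4 = π·(0.002604 m)²/4 = 5.326e-06 m².
In SI base units, W = 3.911 N, H = 6.490e+08 Pa, K = 1.452e-06.
Apply Archard: V = K·W·L/H = 1.452e-06 · 3.911 · 2629 / 6.490e+08 = 2.300e-11 m³.
Depth of wear h = V/A = 2.300e-11 / 5.326e-06 = 4.319e-06 m.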